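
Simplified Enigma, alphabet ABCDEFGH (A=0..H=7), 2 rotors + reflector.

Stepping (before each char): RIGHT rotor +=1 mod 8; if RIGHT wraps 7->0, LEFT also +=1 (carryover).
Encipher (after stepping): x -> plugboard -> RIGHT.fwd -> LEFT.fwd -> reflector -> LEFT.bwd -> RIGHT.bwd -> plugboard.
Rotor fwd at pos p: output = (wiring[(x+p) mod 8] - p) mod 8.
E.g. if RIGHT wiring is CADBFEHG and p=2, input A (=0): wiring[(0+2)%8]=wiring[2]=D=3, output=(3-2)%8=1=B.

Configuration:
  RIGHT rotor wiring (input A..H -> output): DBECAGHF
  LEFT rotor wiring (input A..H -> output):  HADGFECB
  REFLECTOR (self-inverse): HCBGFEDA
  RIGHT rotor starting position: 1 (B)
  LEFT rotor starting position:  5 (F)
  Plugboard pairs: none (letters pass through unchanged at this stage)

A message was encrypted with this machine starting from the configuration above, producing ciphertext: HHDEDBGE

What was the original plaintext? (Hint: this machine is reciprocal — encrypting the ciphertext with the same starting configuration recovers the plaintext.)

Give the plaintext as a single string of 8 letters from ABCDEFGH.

Char 1 ('H'): step: R->2, L=5; H->plug->H->R->H->L->A->refl->H->L'->A->R'->B->plug->B
Char 2 ('H'): step: R->3, L=5; H->plug->H->R->B->L->F->refl->E->L'->C->R'->E->plug->E
Char 3 ('D'): step: R->4, L=5; D->plug->D->R->B->L->F->refl->E->L'->C->R'->B->plug->B
Char 4 ('E'): step: R->5, L=5; E->plug->E->R->E->L->D->refl->G->L'->F->R'->G->plug->G
Char 5 ('D'): step: R->6, L=5; D->plug->D->R->D->L->C->refl->B->L'->G->R'->E->plug->E
Char 6 ('B'): step: R->7, L=5; B->plug->B->R->E->L->D->refl->G->L'->F->R'->D->plug->D
Char 7 ('G'): step: R->0, L->6 (L advanced); G->plug->G->R->H->L->G->refl->D->L'->B->R'->B->plug->B
Char 8 ('E'): step: R->1, L=6; E->plug->E->R->F->L->A->refl->H->L'->G->R'->F->plug->F

Answer: BEBGEDBF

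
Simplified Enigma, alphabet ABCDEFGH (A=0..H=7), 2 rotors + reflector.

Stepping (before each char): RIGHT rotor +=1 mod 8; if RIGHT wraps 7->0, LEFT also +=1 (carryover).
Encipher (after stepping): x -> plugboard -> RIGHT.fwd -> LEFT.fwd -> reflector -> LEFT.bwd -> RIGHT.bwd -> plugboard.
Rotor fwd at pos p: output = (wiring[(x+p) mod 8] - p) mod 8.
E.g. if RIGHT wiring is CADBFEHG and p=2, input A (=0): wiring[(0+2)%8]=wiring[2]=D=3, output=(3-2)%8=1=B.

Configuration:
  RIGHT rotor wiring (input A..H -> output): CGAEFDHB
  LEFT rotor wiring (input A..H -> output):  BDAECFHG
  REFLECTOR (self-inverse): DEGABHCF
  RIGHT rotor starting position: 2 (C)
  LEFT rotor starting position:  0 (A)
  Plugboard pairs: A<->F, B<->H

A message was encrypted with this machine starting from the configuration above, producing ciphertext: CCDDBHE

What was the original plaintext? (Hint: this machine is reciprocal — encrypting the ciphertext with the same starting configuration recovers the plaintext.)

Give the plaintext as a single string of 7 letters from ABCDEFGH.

Answer: GBFHHBH

Derivation:
Char 1 ('C'): step: R->3, L=0; C->plug->C->R->A->L->B->refl->E->L'->D->R'->G->plug->G
Char 2 ('C'): step: R->4, L=0; C->plug->C->R->D->L->E->refl->B->L'->A->R'->H->plug->B
Char 3 ('D'): step: R->5, L=0; D->plug->D->R->F->L->F->refl->H->L'->G->R'->A->plug->F
Char 4 ('D'): step: R->6, L=0; D->plug->D->R->A->L->B->refl->E->L'->D->R'->B->plug->H
Char 5 ('B'): step: R->7, L=0; B->plug->H->R->A->L->B->refl->E->L'->D->R'->B->plug->H
Char 6 ('H'): step: R->0, L->1 (L advanced); H->plug->B->R->G->L->F->refl->H->L'->B->R'->H->plug->B
Char 7 ('E'): step: R->1, L=1; E->plug->E->R->C->L->D->refl->A->L'->H->R'->B->plug->H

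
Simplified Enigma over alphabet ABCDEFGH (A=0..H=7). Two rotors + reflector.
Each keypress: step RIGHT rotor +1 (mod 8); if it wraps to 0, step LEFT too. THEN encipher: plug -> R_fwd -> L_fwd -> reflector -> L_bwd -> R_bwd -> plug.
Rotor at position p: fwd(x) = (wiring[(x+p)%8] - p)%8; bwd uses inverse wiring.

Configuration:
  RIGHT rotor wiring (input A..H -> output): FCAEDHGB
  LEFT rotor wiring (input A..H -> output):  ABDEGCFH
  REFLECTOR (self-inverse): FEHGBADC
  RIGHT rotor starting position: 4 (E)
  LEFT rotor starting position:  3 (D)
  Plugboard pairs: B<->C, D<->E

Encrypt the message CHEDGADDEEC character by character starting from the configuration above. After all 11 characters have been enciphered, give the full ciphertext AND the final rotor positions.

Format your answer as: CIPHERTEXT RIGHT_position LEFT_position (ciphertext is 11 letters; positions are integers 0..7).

Char 1 ('C'): step: R->5, L=3; C->plug->B->R->B->L->D->refl->G->L'->G->R'->H->plug->H
Char 2 ('H'): step: R->6, L=3; H->plug->H->R->B->L->D->refl->G->L'->G->R'->F->plug->F
Char 3 ('E'): step: R->7, L=3; E->plug->D->R->B->L->D->refl->G->L'->G->R'->B->plug->C
Char 4 ('D'): step: R->0, L->4 (L advanced); D->plug->E->R->D->L->D->refl->G->L'->B->R'->H->plug->H
Char 5 ('G'): step: R->1, L=4; G->plug->G->R->A->L->C->refl->H->L'->G->R'->E->plug->D
Char 6 ('A'): step: R->2, L=4; A->plug->A->R->G->L->H->refl->C->L'->A->R'->H->plug->H
Char 7 ('D'): step: R->3, L=4; D->plug->E->R->G->L->H->refl->C->L'->A->R'->B->plug->C
Char 8 ('D'): step: R->4, L=4; D->plug->E->R->B->L->G->refl->D->L'->D->R'->B->plug->C
Char 9 ('E'): step: R->5, L=4; E->plug->D->R->A->L->C->refl->H->L'->G->R'->H->plug->H
Char 10 ('E'): step: R->6, L=4; E->plug->D->R->E->L->E->refl->B->L'->C->R'->E->plug->D
Char 11 ('C'): step: R->7, L=4; C->plug->B->R->G->L->H->refl->C->L'->A->R'->G->plug->G
Final: ciphertext=HFCHDHCCHDG, RIGHT=7, LEFT=4

Answer: HFCHDHCCHDG 7 4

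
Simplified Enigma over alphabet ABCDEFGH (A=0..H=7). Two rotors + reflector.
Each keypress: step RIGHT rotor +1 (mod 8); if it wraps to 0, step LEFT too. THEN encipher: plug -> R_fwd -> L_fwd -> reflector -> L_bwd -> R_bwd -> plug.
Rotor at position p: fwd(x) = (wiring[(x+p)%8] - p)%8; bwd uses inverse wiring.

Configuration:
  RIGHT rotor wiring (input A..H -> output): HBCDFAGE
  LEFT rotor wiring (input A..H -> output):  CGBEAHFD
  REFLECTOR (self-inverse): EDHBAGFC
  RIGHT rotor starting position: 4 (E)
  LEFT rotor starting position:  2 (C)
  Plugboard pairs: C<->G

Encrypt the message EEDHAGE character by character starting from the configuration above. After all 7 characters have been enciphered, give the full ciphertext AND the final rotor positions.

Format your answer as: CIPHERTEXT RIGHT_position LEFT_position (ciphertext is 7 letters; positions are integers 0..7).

Answer: FFGGHCH 3 3

Derivation:
Char 1 ('E'): step: R->5, L=2; E->plug->E->R->E->L->D->refl->B->L'->F->R'->F->plug->F
Char 2 ('E'): step: R->6, L=2; E->plug->E->R->E->L->D->refl->B->L'->F->R'->F->plug->F
Char 3 ('D'): step: R->7, L=2; D->plug->D->R->D->L->F->refl->G->L'->C->R'->C->plug->G
Char 4 ('H'): step: R->0, L->3 (L advanced); H->plug->H->R->E->L->A->refl->E->L'->C->R'->C->plug->G
Char 5 ('A'): step: R->1, L=3; A->plug->A->R->A->L->B->refl->D->L'->G->R'->H->plug->H
Char 6 ('G'): step: R->2, L=3; G->plug->C->R->D->L->C->refl->H->L'->F->R'->G->plug->C
Char 7 ('E'): step: R->3, L=3; E->plug->E->R->B->L->F->refl->G->L'->H->R'->H->plug->H
Final: ciphertext=FFGGHCH, RIGHT=3, LEFT=3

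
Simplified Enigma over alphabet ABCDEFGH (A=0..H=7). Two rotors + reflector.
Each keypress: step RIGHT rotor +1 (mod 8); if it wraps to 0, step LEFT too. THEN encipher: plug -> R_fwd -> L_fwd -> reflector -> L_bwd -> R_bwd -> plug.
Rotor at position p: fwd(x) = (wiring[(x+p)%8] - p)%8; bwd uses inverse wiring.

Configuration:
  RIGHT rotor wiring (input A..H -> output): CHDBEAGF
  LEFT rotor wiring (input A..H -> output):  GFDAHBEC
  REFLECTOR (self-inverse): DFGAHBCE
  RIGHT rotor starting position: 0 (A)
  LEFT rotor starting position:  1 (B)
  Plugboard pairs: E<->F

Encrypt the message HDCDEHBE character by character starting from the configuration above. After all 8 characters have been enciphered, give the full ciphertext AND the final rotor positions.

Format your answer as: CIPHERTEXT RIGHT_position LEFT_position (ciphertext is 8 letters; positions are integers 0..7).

Answer: DBGEHAGA 0 2

Derivation:
Char 1 ('H'): step: R->1, L=1; H->plug->H->R->B->L->C->refl->G->L'->D->R'->D->plug->D
Char 2 ('D'): step: R->2, L=1; D->plug->D->R->G->L->B->refl->F->L'->H->R'->B->plug->B
Char 3 ('C'): step: R->3, L=1; C->plug->C->R->F->L->D->refl->A->L'->E->R'->G->plug->G
Char 4 ('D'): step: R->4, L=1; D->plug->D->R->B->L->C->refl->G->L'->D->R'->F->plug->E
Char 5 ('E'): step: R->5, L=1; E->plug->F->R->G->L->B->refl->F->L'->H->R'->H->plug->H
Char 6 ('H'): step: R->6, L=1; H->plug->H->R->C->L->H->refl->E->L'->A->R'->A->plug->A
Char 7 ('B'): step: R->7, L=1; B->plug->B->R->D->L->G->refl->C->L'->B->R'->G->plug->G
Char 8 ('E'): step: R->0, L->2 (L advanced); E->plug->F->R->A->L->B->refl->F->L'->C->R'->A->plug->A
Final: ciphertext=DBGEHAGA, RIGHT=0, LEFT=2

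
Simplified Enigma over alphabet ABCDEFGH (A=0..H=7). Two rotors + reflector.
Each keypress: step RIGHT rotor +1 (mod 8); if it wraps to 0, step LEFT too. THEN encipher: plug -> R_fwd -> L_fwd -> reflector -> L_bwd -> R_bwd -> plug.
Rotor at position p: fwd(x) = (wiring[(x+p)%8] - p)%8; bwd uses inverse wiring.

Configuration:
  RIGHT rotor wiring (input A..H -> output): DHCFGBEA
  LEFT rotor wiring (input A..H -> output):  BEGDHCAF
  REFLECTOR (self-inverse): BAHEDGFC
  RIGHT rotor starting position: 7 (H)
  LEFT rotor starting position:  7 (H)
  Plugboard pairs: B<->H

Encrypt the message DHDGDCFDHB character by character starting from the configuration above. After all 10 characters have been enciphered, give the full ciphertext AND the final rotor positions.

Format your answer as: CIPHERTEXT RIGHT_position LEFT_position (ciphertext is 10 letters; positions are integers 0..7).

Char 1 ('D'): step: R->0, L->0 (L advanced); D->plug->D->R->F->L->C->refl->H->L'->E->R'->G->plug->G
Char 2 ('H'): step: R->1, L=0; H->plug->B->R->B->L->E->refl->D->L'->D->R'->F->plug->F
Char 3 ('D'): step: R->2, L=0; D->plug->D->R->H->L->F->refl->G->L'->C->R'->E->plug->E
Char 4 ('G'): step: R->3, L=0; G->plug->G->R->E->L->H->refl->C->L'->F->R'->E->plug->E
Char 5 ('D'): step: R->4, L=0; D->plug->D->R->E->L->H->refl->C->L'->F->R'->B->plug->H
Char 6 ('C'): step: R->5, L=0; C->plug->C->R->D->L->D->refl->E->L'->B->R'->H->plug->B
Char 7 ('F'): step: R->6, L=0; F->plug->F->R->H->L->F->refl->G->L'->C->R'->B->plug->H
Char 8 ('D'): step: R->7, L=0; D->plug->D->R->D->L->D->refl->E->L'->B->R'->A->plug->A
Char 9 ('H'): step: R->0, L->1 (L advanced); H->plug->B->R->H->L->A->refl->B->L'->E->R'->G->plug->G
Char 10 ('B'): step: R->1, L=1; B->plug->H->R->C->L->C->refl->H->L'->F->R'->D->plug->D
Final: ciphertext=GFEEHBHAGD, RIGHT=1, LEFT=1

Answer: GFEEHBHAGD 1 1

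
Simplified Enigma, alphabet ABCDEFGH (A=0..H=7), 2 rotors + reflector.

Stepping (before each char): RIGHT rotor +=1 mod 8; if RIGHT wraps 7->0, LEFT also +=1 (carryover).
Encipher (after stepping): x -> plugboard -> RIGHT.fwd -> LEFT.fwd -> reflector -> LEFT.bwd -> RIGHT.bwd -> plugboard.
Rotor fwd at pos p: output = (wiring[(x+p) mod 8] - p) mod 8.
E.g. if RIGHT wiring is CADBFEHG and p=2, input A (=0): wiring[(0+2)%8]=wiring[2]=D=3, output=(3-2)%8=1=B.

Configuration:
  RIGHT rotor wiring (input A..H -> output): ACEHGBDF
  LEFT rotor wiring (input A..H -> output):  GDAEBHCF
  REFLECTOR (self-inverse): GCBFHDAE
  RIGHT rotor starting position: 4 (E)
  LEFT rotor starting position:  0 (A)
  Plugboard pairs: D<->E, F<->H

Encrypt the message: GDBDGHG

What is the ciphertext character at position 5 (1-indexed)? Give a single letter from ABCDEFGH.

Char 1 ('G'): step: R->5, L=0; G->plug->G->R->C->L->A->refl->G->L'->A->R'->C->plug->C
Char 2 ('D'): step: R->6, L=0; D->plug->E->R->G->L->C->refl->B->L'->E->R'->D->plug->E
Char 3 ('B'): step: R->7, L=0; B->plug->B->R->B->L->D->refl->F->L'->H->R'->F->plug->H
Char 4 ('D'): step: R->0, L->1 (L advanced); D->plug->E->R->G->L->E->refl->H->L'->B->R'->F->plug->H
Char 5 ('G'): step: R->1, L=1; G->plug->G->R->E->L->G->refl->A->L'->D->R'->B->plug->B

B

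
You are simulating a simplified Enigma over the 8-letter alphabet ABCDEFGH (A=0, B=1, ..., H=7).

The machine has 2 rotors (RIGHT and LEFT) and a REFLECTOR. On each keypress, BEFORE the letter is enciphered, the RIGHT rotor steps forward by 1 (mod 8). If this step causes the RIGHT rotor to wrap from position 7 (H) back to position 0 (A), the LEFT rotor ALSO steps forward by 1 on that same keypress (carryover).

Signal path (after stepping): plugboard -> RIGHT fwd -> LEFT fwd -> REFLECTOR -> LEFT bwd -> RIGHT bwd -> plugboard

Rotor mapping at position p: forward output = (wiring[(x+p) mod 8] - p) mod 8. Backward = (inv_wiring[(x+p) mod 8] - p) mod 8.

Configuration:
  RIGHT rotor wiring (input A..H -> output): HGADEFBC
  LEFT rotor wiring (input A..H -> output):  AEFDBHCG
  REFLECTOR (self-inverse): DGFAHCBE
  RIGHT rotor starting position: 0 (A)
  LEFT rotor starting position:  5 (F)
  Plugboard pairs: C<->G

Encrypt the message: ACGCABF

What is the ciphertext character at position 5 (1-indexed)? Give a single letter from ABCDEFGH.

Char 1 ('A'): step: R->1, L=5; A->plug->A->R->F->L->A->refl->D->L'->D->R'->D->plug->D
Char 2 ('C'): step: R->2, L=5; C->plug->G->R->F->L->A->refl->D->L'->D->R'->D->plug->D
Char 3 ('G'): step: R->3, L=5; G->plug->C->R->C->L->B->refl->G->L'->G->R'->D->plug->D
Char 4 ('C'): step: R->4, L=5; C->plug->G->R->E->L->H->refl->E->L'->H->R'->H->plug->H
Char 5 ('A'): step: R->5, L=5; A->plug->A->R->A->L->C->refl->F->L'->B->R'->E->plug->E

E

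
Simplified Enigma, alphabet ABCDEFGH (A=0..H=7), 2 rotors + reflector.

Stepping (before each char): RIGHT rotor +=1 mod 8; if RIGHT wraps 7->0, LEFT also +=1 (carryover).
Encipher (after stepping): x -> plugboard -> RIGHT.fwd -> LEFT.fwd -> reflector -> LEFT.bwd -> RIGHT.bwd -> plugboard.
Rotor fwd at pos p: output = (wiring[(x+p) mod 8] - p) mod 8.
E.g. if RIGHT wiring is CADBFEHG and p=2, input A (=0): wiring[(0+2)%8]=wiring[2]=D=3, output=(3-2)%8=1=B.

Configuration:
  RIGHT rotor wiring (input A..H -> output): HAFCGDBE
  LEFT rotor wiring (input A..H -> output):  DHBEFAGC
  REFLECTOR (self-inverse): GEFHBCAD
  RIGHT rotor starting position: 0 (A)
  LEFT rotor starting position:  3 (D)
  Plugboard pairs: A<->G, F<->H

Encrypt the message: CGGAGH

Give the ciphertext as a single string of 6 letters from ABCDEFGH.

Answer: ECAGHG

Derivation:
Char 1 ('C'): step: R->1, L=3; C->plug->C->R->B->L->C->refl->F->L'->C->R'->E->plug->E
Char 2 ('G'): step: R->2, L=3; G->plug->A->R->D->L->D->refl->H->L'->E->R'->C->plug->C
Char 3 ('G'): step: R->3, L=3; G->plug->A->R->H->L->G->refl->A->L'->F->R'->G->plug->A
Char 4 ('A'): step: R->4, L=3; A->plug->G->R->B->L->C->refl->F->L'->C->R'->A->plug->G
Char 5 ('G'): step: R->5, L=3; G->plug->A->R->G->L->E->refl->B->L'->A->R'->F->plug->H
Char 6 ('H'): step: R->6, L=3; H->plug->F->R->E->L->H->refl->D->L'->D->R'->A->plug->G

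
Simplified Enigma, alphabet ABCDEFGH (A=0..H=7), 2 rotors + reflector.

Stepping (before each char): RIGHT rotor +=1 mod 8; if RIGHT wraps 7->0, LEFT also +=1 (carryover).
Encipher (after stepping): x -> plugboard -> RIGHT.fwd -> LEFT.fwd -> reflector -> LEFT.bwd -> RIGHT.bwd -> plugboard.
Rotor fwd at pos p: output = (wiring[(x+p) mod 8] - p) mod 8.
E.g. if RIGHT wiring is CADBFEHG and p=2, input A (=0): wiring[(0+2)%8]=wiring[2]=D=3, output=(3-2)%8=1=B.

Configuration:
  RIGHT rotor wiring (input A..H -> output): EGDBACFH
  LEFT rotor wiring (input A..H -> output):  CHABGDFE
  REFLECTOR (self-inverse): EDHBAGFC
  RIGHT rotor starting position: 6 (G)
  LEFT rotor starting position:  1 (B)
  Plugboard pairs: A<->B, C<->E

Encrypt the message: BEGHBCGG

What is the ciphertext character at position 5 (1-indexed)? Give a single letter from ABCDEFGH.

Char 1 ('B'): step: R->7, L=1; B->plug->A->R->A->L->G->refl->F->L'->D->R'->G->plug->G
Char 2 ('E'): step: R->0, L->2 (L advanced); E->plug->C->R->D->L->B->refl->D->L'->E->R'->A->plug->B
Char 3 ('G'): step: R->1, L=2; G->plug->G->R->G->L->A->refl->E->L'->C->R'->B->plug->A
Char 4 ('H'): step: R->2, L=2; H->plug->H->R->E->L->D->refl->B->L'->D->R'->E->plug->C
Char 5 ('B'): step: R->3, L=2; B->plug->A->R->G->L->A->refl->E->L'->C->R'->D->plug->D

D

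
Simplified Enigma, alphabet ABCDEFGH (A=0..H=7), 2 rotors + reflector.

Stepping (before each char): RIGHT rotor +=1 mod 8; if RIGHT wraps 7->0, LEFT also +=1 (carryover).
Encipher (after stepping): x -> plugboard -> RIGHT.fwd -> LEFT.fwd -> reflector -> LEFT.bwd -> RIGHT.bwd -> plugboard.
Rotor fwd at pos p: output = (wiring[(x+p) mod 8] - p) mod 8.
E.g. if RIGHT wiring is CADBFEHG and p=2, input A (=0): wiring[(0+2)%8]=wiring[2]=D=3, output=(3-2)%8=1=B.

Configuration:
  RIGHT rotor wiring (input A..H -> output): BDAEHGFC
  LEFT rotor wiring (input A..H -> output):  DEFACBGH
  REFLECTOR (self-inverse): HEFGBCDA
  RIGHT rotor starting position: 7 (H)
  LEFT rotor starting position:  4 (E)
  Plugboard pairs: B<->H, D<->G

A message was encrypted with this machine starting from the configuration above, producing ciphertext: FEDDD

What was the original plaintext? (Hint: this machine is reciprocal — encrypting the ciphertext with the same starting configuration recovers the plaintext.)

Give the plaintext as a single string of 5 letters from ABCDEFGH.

Answer: HFHAE

Derivation:
Char 1 ('F'): step: R->0, L->5 (L advanced); F->plug->F->R->G->L->D->refl->G->L'->D->R'->B->plug->H
Char 2 ('E'): step: R->1, L=5; E->plug->E->R->F->L->A->refl->H->L'->E->R'->F->plug->F
Char 3 ('D'): step: R->2, L=5; D->plug->G->R->H->L->F->refl->C->L'->C->R'->B->plug->H
Char 4 ('D'): step: R->3, L=5; D->plug->G->R->A->L->E->refl->B->L'->B->R'->A->plug->A
Char 5 ('D'): step: R->4, L=5; D->plug->G->R->E->L->H->refl->A->L'->F->R'->E->plug->E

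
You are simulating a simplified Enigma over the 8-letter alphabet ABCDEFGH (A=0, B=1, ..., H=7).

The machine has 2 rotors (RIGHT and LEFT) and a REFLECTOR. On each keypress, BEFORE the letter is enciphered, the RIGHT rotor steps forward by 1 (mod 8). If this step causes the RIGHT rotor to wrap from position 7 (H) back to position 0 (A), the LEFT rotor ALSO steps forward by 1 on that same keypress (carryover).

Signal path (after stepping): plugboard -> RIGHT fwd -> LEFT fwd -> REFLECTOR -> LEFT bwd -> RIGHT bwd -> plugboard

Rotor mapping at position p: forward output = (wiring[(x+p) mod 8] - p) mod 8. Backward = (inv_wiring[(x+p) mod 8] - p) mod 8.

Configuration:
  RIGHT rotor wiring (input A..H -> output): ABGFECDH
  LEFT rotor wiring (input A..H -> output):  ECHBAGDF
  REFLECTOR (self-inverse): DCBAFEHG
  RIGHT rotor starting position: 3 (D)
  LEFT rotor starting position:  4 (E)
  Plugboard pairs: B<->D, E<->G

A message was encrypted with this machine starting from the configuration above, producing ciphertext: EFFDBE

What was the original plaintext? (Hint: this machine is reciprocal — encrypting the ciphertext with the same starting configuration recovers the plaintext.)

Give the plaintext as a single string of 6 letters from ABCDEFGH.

Char 1 ('E'): step: R->4, L=4; E->plug->G->R->C->L->H->refl->G->L'->F->R'->F->plug->F
Char 2 ('F'): step: R->5, L=4; F->plug->F->R->B->L->C->refl->B->L'->D->R'->D->plug->B
Char 3 ('F'): step: R->6, L=4; F->plug->F->R->H->L->F->refl->E->L'->A->R'->E->plug->G
Char 4 ('D'): step: R->7, L=4; D->plug->B->R->B->L->C->refl->B->L'->D->R'->G->plug->E
Char 5 ('B'): step: R->0, L->5 (L advanced); B->plug->D->R->F->L->C->refl->B->L'->A->R'->A->plug->A
Char 6 ('E'): step: R->1, L=5; E->plug->G->R->G->L->E->refl->F->L'->E->R'->C->plug->C

Answer: FBGEAC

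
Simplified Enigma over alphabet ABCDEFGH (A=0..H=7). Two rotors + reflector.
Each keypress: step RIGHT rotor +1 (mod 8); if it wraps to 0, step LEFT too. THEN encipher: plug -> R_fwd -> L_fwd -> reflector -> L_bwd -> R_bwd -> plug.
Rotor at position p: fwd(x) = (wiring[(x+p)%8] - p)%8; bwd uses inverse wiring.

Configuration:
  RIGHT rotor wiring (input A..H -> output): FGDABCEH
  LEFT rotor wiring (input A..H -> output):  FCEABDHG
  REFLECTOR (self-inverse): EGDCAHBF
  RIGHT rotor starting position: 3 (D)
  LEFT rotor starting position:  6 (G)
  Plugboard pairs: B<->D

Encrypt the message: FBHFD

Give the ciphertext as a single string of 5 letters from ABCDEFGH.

Answer: GHBCH

Derivation:
Char 1 ('F'): step: R->4, L=6; F->plug->F->R->C->L->H->refl->F->L'->H->R'->G->plug->G
Char 2 ('B'): step: R->5, L=6; B->plug->D->R->A->L->B->refl->G->L'->E->R'->H->plug->H
Char 3 ('H'): step: R->6, L=6; H->plug->H->R->E->L->G->refl->B->L'->A->R'->D->plug->B
Char 4 ('F'): step: R->7, L=6; F->plug->F->R->C->L->H->refl->F->L'->H->R'->C->plug->C
Char 5 ('D'): step: R->0, L->7 (L advanced); D->plug->B->R->G->L->E->refl->A->L'->H->R'->H->plug->H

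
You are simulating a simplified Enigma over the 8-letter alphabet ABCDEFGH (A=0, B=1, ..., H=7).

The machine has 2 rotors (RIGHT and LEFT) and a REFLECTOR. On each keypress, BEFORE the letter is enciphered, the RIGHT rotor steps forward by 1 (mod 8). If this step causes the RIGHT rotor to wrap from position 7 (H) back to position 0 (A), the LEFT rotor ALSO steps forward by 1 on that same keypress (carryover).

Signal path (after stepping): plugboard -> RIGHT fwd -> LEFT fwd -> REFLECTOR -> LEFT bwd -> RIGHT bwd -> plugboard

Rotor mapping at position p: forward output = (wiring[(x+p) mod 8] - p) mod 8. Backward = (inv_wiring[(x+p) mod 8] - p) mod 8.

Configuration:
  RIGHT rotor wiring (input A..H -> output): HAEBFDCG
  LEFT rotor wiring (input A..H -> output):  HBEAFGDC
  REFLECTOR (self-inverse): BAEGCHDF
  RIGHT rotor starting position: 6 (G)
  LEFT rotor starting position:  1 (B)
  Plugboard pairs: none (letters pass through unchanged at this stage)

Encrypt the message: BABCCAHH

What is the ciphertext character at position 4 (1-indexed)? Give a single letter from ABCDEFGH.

Char 1 ('B'): step: R->7, L=1; B->plug->B->R->A->L->A->refl->B->L'->G->R'->F->plug->F
Char 2 ('A'): step: R->0, L->2 (L advanced); A->plug->A->R->H->L->H->refl->F->L'->G->R'->H->plug->H
Char 3 ('B'): step: R->1, L=2; B->plug->B->R->D->L->E->refl->C->L'->A->R'->C->plug->C
Char 4 ('C'): step: R->2, L=2; C->plug->C->R->D->L->E->refl->C->L'->A->R'->E->plug->E

E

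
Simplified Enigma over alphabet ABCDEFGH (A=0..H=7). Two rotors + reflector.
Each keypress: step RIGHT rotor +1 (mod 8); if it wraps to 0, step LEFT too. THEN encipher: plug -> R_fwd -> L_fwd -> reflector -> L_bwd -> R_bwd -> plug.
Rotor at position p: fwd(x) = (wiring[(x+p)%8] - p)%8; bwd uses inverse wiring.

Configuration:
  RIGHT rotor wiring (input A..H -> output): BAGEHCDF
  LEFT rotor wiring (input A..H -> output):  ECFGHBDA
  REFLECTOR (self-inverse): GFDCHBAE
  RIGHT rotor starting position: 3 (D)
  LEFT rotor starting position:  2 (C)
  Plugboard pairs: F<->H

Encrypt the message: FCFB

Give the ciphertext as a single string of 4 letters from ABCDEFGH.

Answer: BBDF

Derivation:
Char 1 ('F'): step: R->4, L=2; F->plug->H->R->A->L->D->refl->C->L'->G->R'->B->plug->B
Char 2 ('C'): step: R->5, L=2; C->plug->C->R->A->L->D->refl->C->L'->G->R'->B->plug->B
Char 3 ('F'): step: R->6, L=2; F->plug->H->R->E->L->B->refl->F->L'->C->R'->D->plug->D
Char 4 ('B'): step: R->7, L=2; B->plug->B->R->C->L->F->refl->B->L'->E->R'->H->plug->F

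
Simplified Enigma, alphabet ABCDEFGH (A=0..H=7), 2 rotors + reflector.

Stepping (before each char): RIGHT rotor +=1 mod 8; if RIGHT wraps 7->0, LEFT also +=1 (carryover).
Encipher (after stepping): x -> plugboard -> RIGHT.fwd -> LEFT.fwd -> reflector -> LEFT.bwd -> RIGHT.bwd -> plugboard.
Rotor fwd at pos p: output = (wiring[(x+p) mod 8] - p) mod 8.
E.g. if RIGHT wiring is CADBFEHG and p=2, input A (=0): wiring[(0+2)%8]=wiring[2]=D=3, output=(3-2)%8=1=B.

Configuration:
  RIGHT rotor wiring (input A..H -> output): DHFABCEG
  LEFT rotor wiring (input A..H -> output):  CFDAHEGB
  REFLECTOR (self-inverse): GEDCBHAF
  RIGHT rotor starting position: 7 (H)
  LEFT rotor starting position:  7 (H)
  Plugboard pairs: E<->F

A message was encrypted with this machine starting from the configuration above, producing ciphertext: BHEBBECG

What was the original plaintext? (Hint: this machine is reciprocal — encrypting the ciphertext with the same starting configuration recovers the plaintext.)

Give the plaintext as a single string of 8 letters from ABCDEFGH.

Answer: CDGFEFFD

Derivation:
Char 1 ('B'): step: R->0, L->0 (L advanced); B->plug->B->R->H->L->B->refl->E->L'->F->R'->C->plug->C
Char 2 ('H'): step: R->1, L=0; H->plug->H->R->C->L->D->refl->C->L'->A->R'->D->plug->D
Char 3 ('E'): step: R->2, L=0; E->plug->F->R->E->L->H->refl->F->L'->B->R'->G->plug->G
Char 4 ('B'): step: R->3, L=0; B->plug->B->R->G->L->G->refl->A->L'->D->R'->E->plug->F
Char 5 ('B'): step: R->4, L=0; B->plug->B->R->G->L->G->refl->A->L'->D->R'->F->plug->E
Char 6 ('E'): step: R->5, L=0; E->plug->F->R->A->L->C->refl->D->L'->C->R'->E->plug->F
Char 7 ('C'): step: R->6, L=0; C->plug->C->R->F->L->E->refl->B->L'->H->R'->E->plug->F
Char 8 ('G'): step: R->7, L=0; G->plug->G->R->D->L->A->refl->G->L'->G->R'->D->plug->D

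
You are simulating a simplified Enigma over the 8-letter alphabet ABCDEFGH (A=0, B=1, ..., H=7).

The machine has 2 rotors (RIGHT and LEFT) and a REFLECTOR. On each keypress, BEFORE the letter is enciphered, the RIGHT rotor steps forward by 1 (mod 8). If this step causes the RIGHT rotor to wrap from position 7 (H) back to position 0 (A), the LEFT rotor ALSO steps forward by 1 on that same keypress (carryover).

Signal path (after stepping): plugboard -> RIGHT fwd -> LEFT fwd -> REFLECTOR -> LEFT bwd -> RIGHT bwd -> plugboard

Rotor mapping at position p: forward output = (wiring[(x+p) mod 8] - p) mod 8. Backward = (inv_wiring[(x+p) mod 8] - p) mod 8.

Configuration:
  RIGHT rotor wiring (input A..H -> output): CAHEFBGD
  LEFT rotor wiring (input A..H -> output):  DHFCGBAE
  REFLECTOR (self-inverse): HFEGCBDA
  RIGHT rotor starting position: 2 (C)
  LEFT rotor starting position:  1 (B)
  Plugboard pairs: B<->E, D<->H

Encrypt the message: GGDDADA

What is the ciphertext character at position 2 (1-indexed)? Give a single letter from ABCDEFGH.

Char 1 ('G'): step: R->3, L=1; G->plug->G->R->F->L->H->refl->A->L'->E->R'->H->plug->D
Char 2 ('G'): step: R->4, L=1; G->plug->G->R->D->L->F->refl->B->L'->C->R'->C->plug->C

C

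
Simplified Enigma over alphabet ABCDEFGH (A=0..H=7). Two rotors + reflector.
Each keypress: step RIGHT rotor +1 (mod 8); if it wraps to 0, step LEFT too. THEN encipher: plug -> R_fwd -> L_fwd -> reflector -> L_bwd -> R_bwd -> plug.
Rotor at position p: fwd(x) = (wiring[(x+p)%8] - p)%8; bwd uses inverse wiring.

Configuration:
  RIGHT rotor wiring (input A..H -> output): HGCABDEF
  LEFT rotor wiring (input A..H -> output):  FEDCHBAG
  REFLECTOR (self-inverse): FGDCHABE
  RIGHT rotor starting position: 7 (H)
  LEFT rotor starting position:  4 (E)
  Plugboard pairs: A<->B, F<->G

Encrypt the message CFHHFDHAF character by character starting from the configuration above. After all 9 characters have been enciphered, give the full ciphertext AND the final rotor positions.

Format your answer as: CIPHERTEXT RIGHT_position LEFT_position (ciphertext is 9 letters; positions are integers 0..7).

Char 1 ('C'): step: R->0, L->5 (L advanced); C->plug->C->R->C->L->B->refl->G->L'->F->R'->H->plug->H
Char 2 ('F'): step: R->1, L=5; F->plug->G->R->E->L->H->refl->E->L'->A->R'->D->plug->D
Char 3 ('H'): step: R->2, L=5; H->plug->H->R->E->L->H->refl->E->L'->A->R'->A->plug->B
Char 4 ('H'): step: R->3, L=5; H->plug->H->R->H->L->C->refl->D->L'->B->R'->D->plug->D
Char 5 ('F'): step: R->4, L=5; F->plug->G->R->G->L->F->refl->A->L'->D->R'->E->plug->E
Char 6 ('D'): step: R->5, L=5; D->plug->D->R->C->L->B->refl->G->L'->F->R'->F->plug->G
Char 7 ('H'): step: R->6, L=5; H->plug->H->R->F->L->G->refl->B->L'->C->R'->F->plug->G
Char 8 ('A'): step: R->7, L=5; A->plug->B->R->A->L->E->refl->H->L'->E->R'->G->plug->F
Char 9 ('F'): step: R->0, L->6 (L advanced); F->plug->G->R->E->L->F->refl->A->L'->B->R'->E->plug->E
Final: ciphertext=HDBDEGGFE, RIGHT=0, LEFT=6

Answer: HDBDEGGFE 0 6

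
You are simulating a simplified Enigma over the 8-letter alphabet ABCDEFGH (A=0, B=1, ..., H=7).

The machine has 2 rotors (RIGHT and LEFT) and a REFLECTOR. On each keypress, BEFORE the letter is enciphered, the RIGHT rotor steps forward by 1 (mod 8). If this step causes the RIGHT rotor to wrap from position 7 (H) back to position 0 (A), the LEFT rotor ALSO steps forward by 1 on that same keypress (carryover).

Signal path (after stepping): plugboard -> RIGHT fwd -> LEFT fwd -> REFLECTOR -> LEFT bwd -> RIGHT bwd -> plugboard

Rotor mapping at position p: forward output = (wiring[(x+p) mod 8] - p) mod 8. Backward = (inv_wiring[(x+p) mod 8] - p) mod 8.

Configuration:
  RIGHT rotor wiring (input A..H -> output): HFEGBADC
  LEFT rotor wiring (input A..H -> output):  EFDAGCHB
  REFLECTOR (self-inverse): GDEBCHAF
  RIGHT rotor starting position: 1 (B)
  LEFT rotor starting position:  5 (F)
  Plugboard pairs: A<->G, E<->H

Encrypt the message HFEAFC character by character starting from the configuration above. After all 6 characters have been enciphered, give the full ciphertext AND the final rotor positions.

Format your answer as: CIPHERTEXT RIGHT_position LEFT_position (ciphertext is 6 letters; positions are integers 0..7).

Answer: GCFDAH 7 5

Derivation:
Char 1 ('H'): step: R->2, L=5; H->plug->E->R->B->L->C->refl->E->L'->C->R'->A->plug->G
Char 2 ('F'): step: R->3, L=5; F->plug->F->R->E->L->A->refl->G->L'->F->R'->C->plug->C
Char 3 ('E'): step: R->4, L=5; E->plug->H->R->C->L->E->refl->C->L'->B->R'->F->plug->F
Char 4 ('A'): step: R->5, L=5; A->plug->G->R->B->L->C->refl->E->L'->C->R'->D->plug->D
Char 5 ('F'): step: R->6, L=5; F->plug->F->R->A->L->F->refl->H->L'->D->R'->G->plug->A
Char 6 ('C'): step: R->7, L=5; C->plug->C->R->G->L->D->refl->B->L'->H->R'->E->plug->H
Final: ciphertext=GCFDAH, RIGHT=7, LEFT=5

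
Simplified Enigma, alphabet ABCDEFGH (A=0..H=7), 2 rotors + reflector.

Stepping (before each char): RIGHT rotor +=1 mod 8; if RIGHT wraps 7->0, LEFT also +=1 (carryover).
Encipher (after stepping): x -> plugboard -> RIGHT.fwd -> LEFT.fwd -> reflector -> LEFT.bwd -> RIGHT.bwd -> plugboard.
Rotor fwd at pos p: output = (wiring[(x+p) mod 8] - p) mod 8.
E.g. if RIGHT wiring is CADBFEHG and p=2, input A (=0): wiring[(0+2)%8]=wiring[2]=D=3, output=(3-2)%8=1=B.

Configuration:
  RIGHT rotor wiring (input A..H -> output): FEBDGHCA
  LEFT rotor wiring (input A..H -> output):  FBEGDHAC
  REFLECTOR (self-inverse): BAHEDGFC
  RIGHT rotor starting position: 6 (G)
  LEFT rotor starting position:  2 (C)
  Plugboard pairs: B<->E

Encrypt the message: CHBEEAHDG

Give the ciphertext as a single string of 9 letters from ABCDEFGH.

Char 1 ('C'): step: R->7, L=2; C->plug->C->R->F->L->A->refl->B->L'->C->R'->D->plug->D
Char 2 ('H'): step: R->0, L->3 (L advanced); H->plug->H->R->A->L->D->refl->E->L'->C->R'->G->plug->G
Char 3 ('B'): step: R->1, L=3; B->plug->E->R->G->L->G->refl->F->L'->D->R'->A->plug->A
Char 4 ('E'): step: R->2, L=3; E->plug->B->R->B->L->A->refl->B->L'->H->R'->A->plug->A
Char 5 ('E'): step: R->3, L=3; E->plug->B->R->D->L->F->refl->G->L'->G->R'->H->plug->H
Char 6 ('A'): step: R->4, L=3; A->plug->A->R->C->L->E->refl->D->L'->A->R'->F->plug->F
Char 7 ('H'): step: R->5, L=3; H->plug->H->R->B->L->A->refl->B->L'->H->R'->E->plug->B
Char 8 ('D'): step: R->6, L=3; D->plug->D->R->G->L->G->refl->F->L'->D->R'->E->plug->B
Char 9 ('G'): step: R->7, L=3; G->plug->G->R->A->L->D->refl->E->L'->C->R'->D->plug->D

Answer: DGAAHFBBD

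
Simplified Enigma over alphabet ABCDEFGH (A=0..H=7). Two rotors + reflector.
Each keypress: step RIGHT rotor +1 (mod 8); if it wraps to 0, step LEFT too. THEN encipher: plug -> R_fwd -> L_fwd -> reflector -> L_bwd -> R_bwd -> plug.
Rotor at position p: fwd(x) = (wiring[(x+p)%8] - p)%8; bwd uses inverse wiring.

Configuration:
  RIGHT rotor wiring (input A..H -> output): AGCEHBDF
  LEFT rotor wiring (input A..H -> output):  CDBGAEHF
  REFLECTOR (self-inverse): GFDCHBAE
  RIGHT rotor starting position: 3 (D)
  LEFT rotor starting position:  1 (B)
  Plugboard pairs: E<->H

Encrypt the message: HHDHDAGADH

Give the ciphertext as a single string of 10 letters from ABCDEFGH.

Answer: EFHBHCBDEC

Derivation:
Char 1 ('H'): step: R->4, L=1; H->plug->E->R->E->L->D->refl->C->L'->A->R'->H->plug->E
Char 2 ('H'): step: R->5, L=1; H->plug->E->R->B->L->A->refl->G->L'->F->R'->F->plug->F
Char 3 ('D'): step: R->6, L=1; D->plug->D->R->A->L->C->refl->D->L'->E->R'->E->plug->H
Char 4 ('H'): step: R->7, L=1; H->plug->E->R->F->L->G->refl->A->L'->B->R'->B->plug->B
Char 5 ('D'): step: R->0, L->2 (L advanced); D->plug->D->R->E->L->F->refl->B->L'->H->R'->E->plug->H
Char 6 ('A'): step: R->1, L=2; A->plug->A->R->F->L->D->refl->C->L'->D->R'->C->plug->C
Char 7 ('G'): step: R->2, L=2; G->plug->G->R->G->L->A->refl->G->L'->C->R'->B->plug->B
Char 8 ('A'): step: R->3, L=2; A->plug->A->R->B->L->E->refl->H->L'->A->R'->D->plug->D
Char 9 ('D'): step: R->4, L=2; D->plug->D->R->B->L->E->refl->H->L'->A->R'->H->plug->E
Char 10 ('H'): step: R->5, L=2; H->plug->E->R->B->L->E->refl->H->L'->A->R'->C->plug->C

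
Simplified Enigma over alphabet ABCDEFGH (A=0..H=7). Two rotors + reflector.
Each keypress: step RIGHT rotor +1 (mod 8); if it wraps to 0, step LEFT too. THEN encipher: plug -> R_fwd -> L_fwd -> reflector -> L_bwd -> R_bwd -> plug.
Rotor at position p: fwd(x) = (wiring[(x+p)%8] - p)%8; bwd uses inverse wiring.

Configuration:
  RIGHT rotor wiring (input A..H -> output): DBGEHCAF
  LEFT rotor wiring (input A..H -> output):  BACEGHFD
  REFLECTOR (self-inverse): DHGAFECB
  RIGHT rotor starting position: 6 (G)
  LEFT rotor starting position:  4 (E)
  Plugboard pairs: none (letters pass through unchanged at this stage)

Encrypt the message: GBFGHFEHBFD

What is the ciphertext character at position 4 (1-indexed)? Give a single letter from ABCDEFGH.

Char 1 ('G'): step: R->7, L=4; G->plug->G->R->D->L->H->refl->B->L'->C->R'->C->plug->C
Char 2 ('B'): step: R->0, L->5 (L advanced); B->plug->B->R->B->L->A->refl->D->L'->E->R'->D->plug->D
Char 3 ('F'): step: R->1, L=5; F->plug->F->R->H->L->B->refl->H->L'->G->R'->D->plug->D
Char 4 ('G'): step: R->2, L=5; G->plug->G->R->B->L->A->refl->D->L'->E->R'->A->plug->A

A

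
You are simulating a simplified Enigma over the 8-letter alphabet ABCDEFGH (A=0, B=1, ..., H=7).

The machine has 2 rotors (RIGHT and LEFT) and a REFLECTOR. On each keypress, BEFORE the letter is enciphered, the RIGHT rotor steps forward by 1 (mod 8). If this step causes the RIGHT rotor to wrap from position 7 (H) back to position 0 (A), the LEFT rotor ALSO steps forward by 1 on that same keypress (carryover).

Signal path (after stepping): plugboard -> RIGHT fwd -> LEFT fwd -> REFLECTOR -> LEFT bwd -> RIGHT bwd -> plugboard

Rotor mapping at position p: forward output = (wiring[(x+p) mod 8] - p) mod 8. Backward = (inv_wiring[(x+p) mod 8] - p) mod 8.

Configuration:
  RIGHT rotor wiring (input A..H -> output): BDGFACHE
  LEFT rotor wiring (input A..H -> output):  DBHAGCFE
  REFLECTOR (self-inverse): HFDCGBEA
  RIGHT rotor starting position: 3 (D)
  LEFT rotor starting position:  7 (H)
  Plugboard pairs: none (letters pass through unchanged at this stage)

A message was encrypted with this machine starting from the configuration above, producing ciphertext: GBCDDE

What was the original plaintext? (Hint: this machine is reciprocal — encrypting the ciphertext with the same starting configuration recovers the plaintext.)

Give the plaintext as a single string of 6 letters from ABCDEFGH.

Char 1 ('G'): step: R->4, L=7; G->plug->G->R->C->L->C->refl->D->L'->G->R'->B->plug->B
Char 2 ('B'): step: R->5, L=7; B->plug->B->R->C->L->C->refl->D->L'->G->R'->E->plug->E
Char 3 ('C'): step: R->6, L=7; C->plug->C->R->D->L->A->refl->H->L'->F->R'->D->plug->D
Char 4 ('D'): step: R->7, L=7; D->plug->D->R->H->L->G->refl->E->L'->B->R'->F->plug->F
Char 5 ('D'): step: R->0, L->0 (L advanced); D->plug->D->R->F->L->C->refl->D->L'->A->R'->E->plug->E
Char 6 ('E'): step: R->1, L=0; E->plug->E->R->B->L->B->refl->F->L'->G->R'->F->plug->F

Answer: BEDFEF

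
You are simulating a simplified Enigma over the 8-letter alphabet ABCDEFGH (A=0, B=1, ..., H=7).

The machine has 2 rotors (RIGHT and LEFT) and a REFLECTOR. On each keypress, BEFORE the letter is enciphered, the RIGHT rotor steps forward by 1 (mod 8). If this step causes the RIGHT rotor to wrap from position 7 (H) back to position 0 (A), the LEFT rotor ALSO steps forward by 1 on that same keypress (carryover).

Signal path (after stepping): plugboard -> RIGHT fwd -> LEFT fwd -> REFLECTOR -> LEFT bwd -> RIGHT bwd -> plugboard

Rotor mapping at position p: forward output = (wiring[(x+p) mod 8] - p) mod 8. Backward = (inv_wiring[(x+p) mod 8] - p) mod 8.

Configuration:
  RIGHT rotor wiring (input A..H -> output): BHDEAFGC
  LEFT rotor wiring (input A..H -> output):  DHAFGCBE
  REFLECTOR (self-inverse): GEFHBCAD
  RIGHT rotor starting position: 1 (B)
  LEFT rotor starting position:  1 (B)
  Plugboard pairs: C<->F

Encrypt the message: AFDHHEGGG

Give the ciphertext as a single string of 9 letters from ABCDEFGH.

Char 1 ('A'): step: R->2, L=1; A->plug->A->R->B->L->H->refl->D->L'->G->R'->C->plug->F
Char 2 ('F'): step: R->3, L=1; F->plug->C->R->C->L->E->refl->B->L'->E->R'->G->plug->G
Char 3 ('D'): step: R->4, L=1; D->plug->D->R->G->L->D->refl->H->L'->B->R'->B->plug->B
Char 4 ('H'): step: R->5, L=1; H->plug->H->R->D->L->F->refl->C->L'->H->R'->G->plug->G
Char 5 ('H'): step: R->6, L=1; H->plug->H->R->H->L->C->refl->F->L'->D->R'->C->plug->F
Char 6 ('E'): step: R->7, L=1; E->plug->E->R->F->L->A->refl->G->L'->A->R'->C->plug->F
Char 7 ('G'): step: R->0, L->2 (L advanced); G->plug->G->R->G->L->B->refl->E->L'->C->R'->H->plug->H
Char 8 ('G'): step: R->1, L=2; G->plug->G->R->B->L->D->refl->H->L'->E->R'->E->plug->E
Char 9 ('G'): step: R->2, L=2; G->plug->G->R->H->L->F->refl->C->L'->F->R'->H->plug->H

Answer: FGBGFFHEH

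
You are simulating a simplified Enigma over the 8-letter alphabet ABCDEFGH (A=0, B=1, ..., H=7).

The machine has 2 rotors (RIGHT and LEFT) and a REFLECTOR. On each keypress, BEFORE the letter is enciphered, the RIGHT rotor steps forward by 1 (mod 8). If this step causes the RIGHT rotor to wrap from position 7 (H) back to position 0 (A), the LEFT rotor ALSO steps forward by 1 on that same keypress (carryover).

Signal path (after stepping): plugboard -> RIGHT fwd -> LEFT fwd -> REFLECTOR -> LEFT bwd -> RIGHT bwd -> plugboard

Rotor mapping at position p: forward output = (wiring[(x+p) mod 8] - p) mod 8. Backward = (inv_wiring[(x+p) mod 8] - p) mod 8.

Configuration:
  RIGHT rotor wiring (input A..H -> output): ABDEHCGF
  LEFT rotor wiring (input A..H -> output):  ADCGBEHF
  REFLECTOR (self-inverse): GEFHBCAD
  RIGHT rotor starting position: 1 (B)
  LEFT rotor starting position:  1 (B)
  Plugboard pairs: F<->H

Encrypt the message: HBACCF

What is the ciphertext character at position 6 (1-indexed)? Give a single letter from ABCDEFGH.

Char 1 ('H'): step: R->2, L=1; H->plug->F->R->D->L->A->refl->G->L'->F->R'->C->plug->C
Char 2 ('B'): step: R->3, L=1; B->plug->B->R->E->L->D->refl->H->L'->H->R'->C->plug->C
Char 3 ('A'): step: R->4, L=1; A->plug->A->R->D->L->A->refl->G->L'->F->R'->F->plug->H
Char 4 ('C'): step: R->5, L=1; C->plug->C->R->A->L->C->refl->F->L'->C->R'->H->plug->F
Char 5 ('C'): step: R->6, L=1; C->plug->C->R->C->L->F->refl->C->L'->A->R'->A->plug->A
Char 6 ('F'): step: R->7, L=1; F->plug->H->R->H->L->H->refl->D->L'->E->R'->D->plug->D

D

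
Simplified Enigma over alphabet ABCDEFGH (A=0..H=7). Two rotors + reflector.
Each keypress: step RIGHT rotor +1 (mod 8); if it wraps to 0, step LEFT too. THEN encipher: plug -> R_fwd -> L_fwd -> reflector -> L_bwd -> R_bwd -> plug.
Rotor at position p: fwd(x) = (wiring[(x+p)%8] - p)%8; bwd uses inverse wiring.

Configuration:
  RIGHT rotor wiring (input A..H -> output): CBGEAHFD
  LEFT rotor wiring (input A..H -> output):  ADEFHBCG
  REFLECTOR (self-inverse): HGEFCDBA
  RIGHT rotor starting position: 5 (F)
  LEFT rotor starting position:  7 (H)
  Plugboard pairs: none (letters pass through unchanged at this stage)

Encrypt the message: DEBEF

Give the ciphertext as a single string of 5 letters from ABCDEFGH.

Char 1 ('D'): step: R->6, L=7; D->plug->D->R->D->L->F->refl->D->L'->H->R'->A->plug->A
Char 2 ('E'): step: R->7, L=7; E->plug->E->R->F->L->A->refl->H->L'->A->R'->G->plug->G
Char 3 ('B'): step: R->0, L->0 (L advanced); B->plug->B->R->B->L->D->refl->F->L'->D->R'->H->plug->H
Char 4 ('E'): step: R->1, L=0; E->plug->E->R->G->L->C->refl->E->L'->C->R'->G->plug->G
Char 5 ('F'): step: R->2, L=0; F->plug->F->R->B->L->D->refl->F->L'->D->R'->E->plug->E

Answer: AGHGE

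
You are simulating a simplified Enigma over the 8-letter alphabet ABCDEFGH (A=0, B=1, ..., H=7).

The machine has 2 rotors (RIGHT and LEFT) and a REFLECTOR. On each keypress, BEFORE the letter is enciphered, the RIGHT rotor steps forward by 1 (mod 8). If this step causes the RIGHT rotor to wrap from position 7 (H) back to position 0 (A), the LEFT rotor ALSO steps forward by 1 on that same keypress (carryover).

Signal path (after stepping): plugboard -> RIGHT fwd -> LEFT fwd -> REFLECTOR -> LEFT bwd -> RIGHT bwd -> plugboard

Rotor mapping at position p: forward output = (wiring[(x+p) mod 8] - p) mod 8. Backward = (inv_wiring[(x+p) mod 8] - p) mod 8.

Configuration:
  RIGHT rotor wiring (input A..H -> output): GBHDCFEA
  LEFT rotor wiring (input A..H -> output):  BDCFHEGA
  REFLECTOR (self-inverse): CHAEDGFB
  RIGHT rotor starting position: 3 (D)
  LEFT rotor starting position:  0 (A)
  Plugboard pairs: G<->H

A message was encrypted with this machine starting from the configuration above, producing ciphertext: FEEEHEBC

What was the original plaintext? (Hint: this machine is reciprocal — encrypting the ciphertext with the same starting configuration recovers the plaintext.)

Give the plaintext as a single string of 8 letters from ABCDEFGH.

Char 1 ('F'): step: R->4, L=0; F->plug->F->R->F->L->E->refl->D->L'->B->R'->B->plug->B
Char 2 ('E'): step: R->5, L=0; E->plug->E->R->E->L->H->refl->B->L'->A->R'->A->plug->A
Char 3 ('E'): step: R->6, L=0; E->plug->E->R->B->L->D->refl->E->L'->F->R'->F->plug->F
Char 4 ('E'): step: R->7, L=0; E->plug->E->R->E->L->H->refl->B->L'->A->R'->D->plug->D
Char 5 ('H'): step: R->0, L->1 (L advanced); H->plug->G->R->E->L->D->refl->E->L'->C->R'->E->plug->E
Char 6 ('E'): step: R->1, L=1; E->plug->E->R->E->L->D->refl->E->L'->C->R'->C->plug->C
Char 7 ('B'): step: R->2, L=1; B->plug->B->R->B->L->B->refl->H->L'->G->R'->F->plug->F
Char 8 ('C'): step: R->3, L=1; C->plug->C->R->C->L->E->refl->D->L'->E->R'->H->plug->G

Answer: BAFDECFG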